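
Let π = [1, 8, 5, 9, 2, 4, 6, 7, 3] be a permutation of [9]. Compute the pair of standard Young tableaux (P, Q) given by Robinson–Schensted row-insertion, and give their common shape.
P = [1, 2, 3, 6, 7] / [4, 9] / [5] / [8];  Q = [1, 2, 4, 7, 8] / [3, 6] / [5] / [9];  common shape = (5, 2, 1, 1)

Row-insert the values π_1, π_2, … into P one at a time, bumping the leftmost entry strictly greater than the inserted value down to the next row. The recording tableau Q records, in position (i, j), the step at which that cell was added to P.
  Insert 1 (step 1): P = [1];  Q = [1]
  Insert 8 (step 2): P = [1, 8];  Q = [1, 2]
  Insert 5 (step 3): P = [1, 5] / [8];  Q = [1, 2] / [3]
  Insert 9 (step 4): P = [1, 5, 9] / [8];  Q = [1, 2, 4] / [3]
  Insert 2 (step 5): P = [1, 2, 9] / [5] / [8];  Q = [1, 2, 4] / [3] / [5]
  Insert 4 (step 6): P = [1, 2, 4] / [5, 9] / [8];  Q = [1, 2, 4] / [3, 6] / [5]
  Insert 6 (step 7): P = [1, 2, 4, 6] / [5, 9] / [8];  Q = [1, 2, 4, 7] / [3, 6] / [5]
  Insert 7 (step 8): P = [1, 2, 4, 6, 7] / [5, 9] / [8];  Q = [1, 2, 4, 7, 8] / [3, 6] / [5]
  Insert 3 (step 9): P = [1, 2, 3, 6, 7] / [4, 9] / [5] / [8];  Q = [1, 2, 4, 7, 8] / [3, 6] / [5] / [9]
Final shape: (5, 2, 1, 1).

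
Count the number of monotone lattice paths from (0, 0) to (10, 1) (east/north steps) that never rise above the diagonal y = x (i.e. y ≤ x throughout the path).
Number of paths = 10

By the reflection principle (André's argument), the number of monotone paths to (10, 1) with n ≤ m that never go above y = x is C(11, 10) − C(11, 11) = 11 − 1 = 10.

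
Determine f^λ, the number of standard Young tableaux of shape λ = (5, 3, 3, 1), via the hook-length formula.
# SYT of shape (5, 3, 3, 1) = 4158

Hook-length formula: f^λ = n! / Π hook(c), product over all cells c of the Young diagram. For λ = (5, 3, 3, 1), n = 12 boxes. Hook lengths by row (left-to-right, top-to-bottom): [8, 6, 5, 2, 1]; [5, 3, 2]; [4, 2, 1]; [1]. Product of hooks = 115200. So f^λ = 12! / 115200 = 479001600 / 115200 = 4158.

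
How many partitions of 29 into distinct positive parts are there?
q(29) = 256

A partition into distinct parts is a strictly decreasing sequence summing to n. The recurrence d(n, m) = d(n, m−1) + d(n−m, m−1) (use part m at most once) with q(n) = d(n, n) gives q(29) = 256. (Euler's theorem: # distinct-part partitions = # odd-part partitions.)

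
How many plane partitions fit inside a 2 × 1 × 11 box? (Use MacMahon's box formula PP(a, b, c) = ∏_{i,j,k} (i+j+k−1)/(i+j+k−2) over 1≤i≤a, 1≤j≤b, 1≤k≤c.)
PP(2, 1, 11) = 78

Evaluate the triple product over i = 1..2, j = 1..1, k = 1..11. The factors are (2/1) · (3/2) · (4/3) · (5/4) · (6/5) · (7/6) · (8/7) · (9/8) · … (22 factors total). The numerators and denominators telescope so the product is an integer; carrying out the multiplication exactly gives PP(2, 1, 11) = 78.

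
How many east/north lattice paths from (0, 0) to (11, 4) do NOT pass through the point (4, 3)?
Number of paths = 1085

Total paths from (0, 0) to (11, 4): C(15, 11) = 1365. Paths through (4, 3): (paths (0, 0) → (4, 3)) × (paths (4, 3) → (11, 4)) = C(7, 4) · C(8, 7) = 35 · 8 = 280. Avoidance count = 1365 − 280 = 1085.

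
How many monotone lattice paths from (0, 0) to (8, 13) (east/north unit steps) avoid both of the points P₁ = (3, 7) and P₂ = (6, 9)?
Number of paths = 90975

Inclusion–exclusion. Total paths: C(21, 8) = 203490. Through P₁: C(10, 3)·C(11, 5) = 55440. Through P₂: C(15, 6)·C(6, 2) = 75075. Since P₁ is strictly southwest of P₂, a monotone path through both must visit P₁ then P₂; paths through both = C(10, 3)·C(5, 3)·C(6, 2) = 18000. Avoid both = 203490 − 55440 − 75075 + 18000 = 90975.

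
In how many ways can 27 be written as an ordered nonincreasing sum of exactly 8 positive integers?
p(27, 8 parts) = 352

Partitions of n into exactly k parts are in bijection with partitions of n − k into at most k parts (subtract 1 from each part). So p(27, exactly 8) = p(19, parts ≤ 8). Computing via the recurrence p(m, j) = p(m, j−1) + p(m−j, j) gives 352.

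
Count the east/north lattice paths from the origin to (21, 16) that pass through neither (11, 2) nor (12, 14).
Number of paths = 12191678972

Inclusion–exclusion. Total paths: C(37, 21) = 12875774670. Through P₁: C(13, 11)·C(24, 10) = 152977968. Through P₂: C(26, 12)·C(11, 9) = 531173500. Since P₁ is strictly southwest of P₂, a monotone path through both must visit P₁ then P₂; paths through both = C(13, 11)·C(13, 1)·C(11, 9) = 55770. Avoid both = 12875774670 − 152977968 − 531173500 + 55770 = 12191678972.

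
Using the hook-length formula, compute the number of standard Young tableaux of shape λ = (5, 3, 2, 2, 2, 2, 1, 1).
# SYT of shape (5, 3, 2, 2, 2, 2, 1, 1) = 3403400

Hook-length formula: f^λ = n! / Π hook(c), product over all cells c of the Young diagram. For λ = (5, 3, 2, 2, 2, 2, 1, 1), n = 18 boxes. Hook lengths by row (left-to-right, top-to-bottom): [12, 9, 4, 2, 1]; [9, 6, 1]; [7, 4]; [6, 3]; [5, 2]; [4, 1]; [2]; [1]. Product of hooks = 1881169920. So f^λ = 18! / 1881169920 = 6402373705728000 / 1881169920 = 3403400.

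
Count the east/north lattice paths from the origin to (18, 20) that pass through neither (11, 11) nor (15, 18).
Number of paths = 17464200930

Inclusion–exclusion. Total paths: C(38, 18) = 33578000610. Through P₁: C(22, 11)·C(16, 7) = 8070142080. Through P₂: C(33, 15)·C(5, 3) = 10371583200. Since P₁ is strictly southwest of P₂, a monotone path through both must visit P₁ then P₂; paths through both = C(22, 11)·C(11, 4)·C(5, 3) = 2327925600. Avoid both = 33578000610 − 8070142080 − 10371583200 + 2327925600 = 17464200930.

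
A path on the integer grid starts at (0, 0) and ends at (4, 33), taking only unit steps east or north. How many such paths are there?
Number of paths = 66045

A monotone lattice path from (0, 0) to (4, 33) consists of 4 east steps and 33 north steps in some order, so it is determined by which 4 of the 37 steps are east. The count is C(37, 4) = 66045.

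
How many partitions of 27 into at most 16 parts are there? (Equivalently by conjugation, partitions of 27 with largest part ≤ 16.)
p(27, parts ≤ 16) = 2871

Use the recurrence p(n, m) = p(n, m−1) + p(n−m, m): either the largest part is < m (count p(n, m−1)) or the largest part is exactly m (remove one copy of m, count p(n−m, m)). With p(0, ·) = 1 this gives p(27, parts ≤ 16) = 2871. (By conjugating Young diagrams, this also counts partitions of 27 into at most 16 parts.)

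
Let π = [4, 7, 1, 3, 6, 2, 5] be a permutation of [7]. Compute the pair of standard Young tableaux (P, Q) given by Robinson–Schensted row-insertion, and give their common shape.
P = [1, 2, 5] / [3, 6] / [4, 7];  Q = [1, 2, 5] / [3, 4] / [6, 7];  common shape = (3, 2, 2)

Row-insert the values π_1, π_2, … into P one at a time, bumping the leftmost entry strictly greater than the inserted value down to the next row. The recording tableau Q records, in position (i, j), the step at which that cell was added to P.
  Insert 4 (step 1): P = [4];  Q = [1]
  Insert 7 (step 2): P = [4, 7];  Q = [1, 2]
  Insert 1 (step 3): P = [1, 7] / [4];  Q = [1, 2] / [3]
  Insert 3 (step 4): P = [1, 3] / [4, 7];  Q = [1, 2] / [3, 4]
  Insert 6 (step 5): P = [1, 3, 6] / [4, 7];  Q = [1, 2, 5] / [3, 4]
  Insert 2 (step 6): P = [1, 2, 6] / [3, 7] / [4];  Q = [1, 2, 5] / [3, 4] / [6]
  Insert 5 (step 7): P = [1, 2, 5] / [3, 6] / [4, 7];  Q = [1, 2, 5] / [3, 4] / [6, 7]
Final shape: (3, 2, 2).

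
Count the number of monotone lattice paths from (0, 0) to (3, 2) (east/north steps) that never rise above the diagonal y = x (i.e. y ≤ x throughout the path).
Number of paths = 5

By the reflection principle (André's argument), the number of monotone paths to (3, 2) with n ≤ m that never go above y = x is C(5, 3) − C(5, 4) = 10 − 5 = 5.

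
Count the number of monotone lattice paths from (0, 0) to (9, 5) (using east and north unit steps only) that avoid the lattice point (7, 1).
Number of paths = 1882

Total paths from (0, 0) to (9, 5): C(14, 9) = 2002. Paths through (7, 1): (paths (0, 0) → (7, 1)) × (paths (7, 1) → (9, 5)) = C(8, 7) · C(6, 2) = 8 · 15 = 120. Avoidance count = 2002 − 120 = 1882.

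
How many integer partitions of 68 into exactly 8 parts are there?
p(68, 8 parts) = 81457

Partitions of n into exactly k parts are in bijection with partitions of n − k into at most k parts (subtract 1 from each part). So p(68, exactly 8) = p(60, parts ≤ 8). Computing via the recurrence p(m, j) = p(m, j−1) + p(m−j, j) gives 81457.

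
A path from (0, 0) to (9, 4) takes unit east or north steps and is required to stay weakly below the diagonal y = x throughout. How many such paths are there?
Number of paths = 429

By the reflection principle (André's argument), the number of monotone paths to (9, 4) with n ≤ m that never go above y = x is C(13, 9) − C(13, 10) = 715 − 286 = 429.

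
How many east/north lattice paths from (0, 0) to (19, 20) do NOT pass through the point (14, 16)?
Number of paths = 50600007360

Total paths from (0, 0) to (19, 20): C(39, 19) = 68923264410. Paths through (14, 16): (paths (0, 0) → (14, 16)) × (paths (14, 16) → (19, 20)) = C(30, 14) · C(9, 5) = 145422675 · 126 = 18323257050. Avoidance count = 68923264410 − 18323257050 = 50600007360.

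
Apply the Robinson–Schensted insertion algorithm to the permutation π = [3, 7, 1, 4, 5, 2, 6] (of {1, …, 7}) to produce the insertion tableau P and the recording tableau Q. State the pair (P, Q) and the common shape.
P = [1, 2, 5, 6] / [3, 4] / [7];  Q = [1, 2, 5, 7] / [3, 4] / [6];  common shape = (4, 2, 1)

Row-insert the values π_1, π_2, … into P one at a time, bumping the leftmost entry strictly greater than the inserted value down to the next row. The recording tableau Q records, in position (i, j), the step at which that cell was added to P.
  Insert 3 (step 1): P = [3];  Q = [1]
  Insert 7 (step 2): P = [3, 7];  Q = [1, 2]
  Insert 1 (step 3): P = [1, 7] / [3];  Q = [1, 2] / [3]
  Insert 4 (step 4): P = [1, 4] / [3, 7];  Q = [1, 2] / [3, 4]
  Insert 5 (step 5): P = [1, 4, 5] / [3, 7];  Q = [1, 2, 5] / [3, 4]
  Insert 2 (step 6): P = [1, 2, 5] / [3, 4] / [7];  Q = [1, 2, 5] / [3, 4] / [6]
  Insert 6 (step 7): P = [1, 2, 5, 6] / [3, 4] / [7];  Q = [1, 2, 5, 7] / [3, 4] / [6]
Final shape: (4, 2, 1).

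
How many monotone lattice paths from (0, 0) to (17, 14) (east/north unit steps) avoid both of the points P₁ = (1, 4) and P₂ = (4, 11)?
Number of paths = 238195450

Inclusion–exclusion. Total paths: C(31, 17) = 265182525. Through P₁: C(5, 1)·C(26, 16) = 26558675. Through P₂: C(15, 4)·C(16, 13) = 764400. Since P₁ is strictly southwest of P₂, a monotone path through both must visit P₁ then P₂; paths through both = C(5, 1)·C(10, 3)·C(16, 13) = 336000. Avoid both = 265182525 − 26558675 − 764400 + 336000 = 238195450.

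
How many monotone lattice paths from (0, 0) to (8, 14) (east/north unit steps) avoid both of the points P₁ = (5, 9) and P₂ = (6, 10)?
Number of paths = 147598

Inclusion–exclusion. Total paths: C(22, 8) = 319770. Through P₁: C(14, 5)·C(8, 3) = 112112. Through P₂: C(16, 6)·C(6, 2) = 120120. Since P₁ is strictly southwest of P₂, a monotone path through both must visit P₁ then P₂; paths through both = C(14, 5)·C(2, 1)·C(6, 2) = 60060. Avoid both = 319770 − 112112 − 120120 + 60060 = 147598.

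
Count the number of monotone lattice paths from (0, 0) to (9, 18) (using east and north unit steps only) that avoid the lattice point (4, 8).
Number of paths = 3200340

Total paths from (0, 0) to (9, 18): C(27, 9) = 4686825. Paths through (4, 8): (paths (0, 0) → (4, 8)) × (paths (4, 8) → (9, 18)) = C(12, 4) · C(15, 5) = 495 · 3003 = 1486485. Avoidance count = 4686825 − 1486485 = 3200340.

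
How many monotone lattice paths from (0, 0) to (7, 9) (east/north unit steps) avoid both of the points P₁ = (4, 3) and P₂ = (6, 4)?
Number of paths = 7870

Inclusion–exclusion. Total paths: C(16, 7) = 11440. Through P₁: C(7, 4)·C(9, 3) = 2940. Through P₂: C(10, 6)·C(6, 1) = 1260. Since P₁ is strictly southwest of P₂, a monotone path through both must visit P₁ then P₂; paths through both = C(7, 4)·C(3, 2)·C(6, 1) = 630. Avoid both = 11440 − 2940 − 1260 + 630 = 7870.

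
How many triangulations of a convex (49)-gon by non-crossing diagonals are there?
C_47 = 33868773757191046886429490

These polygon triangulations are counted by the Catalan number C_n = (1/(n + 1)) · C(2n, n). For n = 47: C_47 = (1/48) · C(94, 47) = 1625701140345170250548615520/48 = 33868773757191046886429490.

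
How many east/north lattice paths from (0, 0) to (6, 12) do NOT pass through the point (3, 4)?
Number of paths = 12789

Total paths from (0, 0) to (6, 12): C(18, 6) = 18564. Paths through (3, 4): (paths (0, 0) → (3, 4)) × (paths (3, 4) → (6, 12)) = C(7, 3) · C(11, 3) = 35 · 165 = 5775. Avoidance count = 18564 − 5775 = 12789.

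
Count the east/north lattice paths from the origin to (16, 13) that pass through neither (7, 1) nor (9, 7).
Number of paths = 46265819

Inclusion–exclusion. Total paths: C(29, 16) = 67863915. Through P₁: C(8, 7)·C(21, 9) = 2351440. Through P₂: C(16, 9)·C(13, 7) = 19631040. Since P₁ is strictly southwest of P₂, a monotone path through both must visit P₁ then P₂; paths through both = C(8, 7)·C(8, 2)·C(13, 7) = 384384. Avoid both = 67863915 − 2351440 − 19631040 + 384384 = 46265819.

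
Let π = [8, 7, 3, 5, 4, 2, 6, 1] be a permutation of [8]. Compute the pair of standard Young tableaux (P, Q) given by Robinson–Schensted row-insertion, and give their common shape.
P = [1, 4, 6] / [2] / [3] / [5] / [7] / [8];  Q = [1, 4, 7] / [2] / [3] / [5] / [6] / [8];  common shape = (3, 1, 1, 1, 1, 1)

Row-insert the values π_1, π_2, … into P one at a time, bumping the leftmost entry strictly greater than the inserted value down to the next row. The recording tableau Q records, in position (i, j), the step at which that cell was added to P.
  Insert 8 (step 1): P = [8];  Q = [1]
  Insert 7 (step 2): P = [7] / [8];  Q = [1] / [2]
  Insert 3 (step 3): P = [3] / [7] / [8];  Q = [1] / [2] / [3]
  Insert 5 (step 4): P = [3, 5] / [7] / [8];  Q = [1, 4] / [2] / [3]
  Insert 4 (step 5): P = [3, 4] / [5] / [7] / [8];  Q = [1, 4] / [2] / [3] / [5]
  Insert 2 (step 6): P = [2, 4] / [3] / [5] / [7] / [8];  Q = [1, 4] / [2] / [3] / [5] / [6]
  Insert 6 (step 7): P = [2, 4, 6] / [3] / [5] / [7] / [8];  Q = [1, 4, 7] / [2] / [3] / [5] / [6]
  Insert 1 (step 8): P = [1, 4, 6] / [2] / [3] / [5] / [7] / [8];  Q = [1, 4, 7] / [2] / [3] / [5] / [6] / [8]
Final shape: (3, 1, 1, 1, 1, 1).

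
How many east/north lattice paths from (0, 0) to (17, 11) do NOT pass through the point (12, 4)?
Number of paths = 20032740

Total paths from (0, 0) to (17, 11): C(28, 17) = 21474180. Paths through (12, 4): (paths (0, 0) → (12, 4)) × (paths (12, 4) → (17, 11)) = C(16, 12) · C(12, 5) = 1820 · 792 = 1441440. Avoidance count = 21474180 − 1441440 = 20032740.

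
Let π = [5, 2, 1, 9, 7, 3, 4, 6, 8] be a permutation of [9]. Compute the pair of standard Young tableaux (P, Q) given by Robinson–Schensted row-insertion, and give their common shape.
P = [1, 3, 4, 6, 8] / [2, 7] / [5, 9];  Q = [1, 4, 7, 8, 9] / [2, 5] / [3, 6];  common shape = (5, 2, 2)

Row-insert the values π_1, π_2, … into P one at a time, bumping the leftmost entry strictly greater than the inserted value down to the next row. The recording tableau Q records, in position (i, j), the step at which that cell was added to P.
  Insert 5 (step 1): P = [5];  Q = [1]
  Insert 2 (step 2): P = [2] / [5];  Q = [1] / [2]
  Insert 1 (step 3): P = [1] / [2] / [5];  Q = [1] / [2] / [3]
  Insert 9 (step 4): P = [1, 9] / [2] / [5];  Q = [1, 4] / [2] / [3]
  Insert 7 (step 5): P = [1, 7] / [2, 9] / [5];  Q = [1, 4] / [2, 5] / [3]
  Insert 3 (step 6): P = [1, 3] / [2, 7] / [5, 9];  Q = [1, 4] / [2, 5] / [3, 6]
  Insert 4 (step 7): P = [1, 3, 4] / [2, 7] / [5, 9];  Q = [1, 4, 7] / [2, 5] / [3, 6]
  Insert 6 (step 8): P = [1, 3, 4, 6] / [2, 7] / [5, 9];  Q = [1, 4, 7, 8] / [2, 5] / [3, 6]
  Insert 8 (step 9): P = [1, 3, 4, 6, 8] / [2, 7] / [5, 9];  Q = [1, 4, 7, 8, 9] / [2, 5] / [3, 6]
Final shape: (5, 2, 2).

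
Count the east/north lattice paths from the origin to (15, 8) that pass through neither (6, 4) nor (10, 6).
Number of paths = 238146

Inclusion–exclusion. Total paths: C(23, 15) = 490314. Through P₁: C(10, 6)·C(13, 9) = 150150. Through P₂: C(16, 10)·C(7, 5) = 168168. Since P₁ is strictly southwest of P₂, a monotone path through both must visit P₁ then P₂; paths through both = C(10, 6)·C(6, 4)·C(7, 5) = 66150. Avoid both = 490314 − 150150 − 168168 + 66150 = 238146.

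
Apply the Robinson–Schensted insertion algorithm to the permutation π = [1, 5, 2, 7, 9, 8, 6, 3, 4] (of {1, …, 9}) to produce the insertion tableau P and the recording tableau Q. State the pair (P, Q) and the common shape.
P = [1, 2, 3, 4] / [5, 6, 8] / [7] / [9];  Q = [1, 2, 4, 5] / [3, 6, 9] / [7] / [8];  common shape = (4, 3, 1, 1)

Row-insert the values π_1, π_2, … into P one at a time, bumping the leftmost entry strictly greater than the inserted value down to the next row. The recording tableau Q records, in position (i, j), the step at which that cell was added to P.
  Insert 1 (step 1): P = [1];  Q = [1]
  Insert 5 (step 2): P = [1, 5];  Q = [1, 2]
  Insert 2 (step 3): P = [1, 2] / [5];  Q = [1, 2] / [3]
  Insert 7 (step 4): P = [1, 2, 7] / [5];  Q = [1, 2, 4] / [3]
  Insert 9 (step 5): P = [1, 2, 7, 9] / [5];  Q = [1, 2, 4, 5] / [3]
  Insert 8 (step 6): P = [1, 2, 7, 8] / [5, 9];  Q = [1, 2, 4, 5] / [3, 6]
  Insert 6 (step 7): P = [1, 2, 6, 8] / [5, 7] / [9];  Q = [1, 2, 4, 5] / [3, 6] / [7]
  Insert 3 (step 8): P = [1, 2, 3, 8] / [5, 6] / [7] / [9];  Q = [1, 2, 4, 5] / [3, 6] / [7] / [8]
  Insert 4 (step 9): P = [1, 2, 3, 4] / [5, 6, 8] / [7] / [9];  Q = [1, 2, 4, 5] / [3, 6, 9] / [7] / [8]
Final shape: (4, 3, 1, 1).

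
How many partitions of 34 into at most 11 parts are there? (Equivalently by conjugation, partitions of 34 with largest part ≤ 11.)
p(34, parts ≤ 11) = 7972

Use the recurrence p(n, m) = p(n, m−1) + p(n−m, m): either the largest part is < m (count p(n, m−1)) or the largest part is exactly m (remove one copy of m, count p(n−m, m)). With p(0, ·) = 1 this gives p(34, parts ≤ 11) = 7972. (By conjugating Young diagrams, this also counts partitions of 34 into at most 11 parts.)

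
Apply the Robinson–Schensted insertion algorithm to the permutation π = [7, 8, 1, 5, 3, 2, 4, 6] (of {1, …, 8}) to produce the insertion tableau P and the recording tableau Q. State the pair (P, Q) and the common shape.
P = [1, 2, 4, 6] / [3, 8] / [5] / [7];  Q = [1, 2, 7, 8] / [3, 4] / [5] / [6];  common shape = (4, 2, 1, 1)

Row-insert the values π_1, π_2, … into P one at a time, bumping the leftmost entry strictly greater than the inserted value down to the next row. The recording tableau Q records, in position (i, j), the step at which that cell was added to P.
  Insert 7 (step 1): P = [7];  Q = [1]
  Insert 8 (step 2): P = [7, 8];  Q = [1, 2]
  Insert 1 (step 3): P = [1, 8] / [7];  Q = [1, 2] / [3]
  Insert 5 (step 4): P = [1, 5] / [7, 8];  Q = [1, 2] / [3, 4]
  Insert 3 (step 5): P = [1, 3] / [5, 8] / [7];  Q = [1, 2] / [3, 4] / [5]
  Insert 2 (step 6): P = [1, 2] / [3, 8] / [5] / [7];  Q = [1, 2] / [3, 4] / [5] / [6]
  Insert 4 (step 7): P = [1, 2, 4] / [3, 8] / [5] / [7];  Q = [1, 2, 7] / [3, 4] / [5] / [6]
  Insert 6 (step 8): P = [1, 2, 4, 6] / [3, 8] / [5] / [7];  Q = [1, 2, 7, 8] / [3, 4] / [5] / [6]
Final shape: (4, 2, 1, 1).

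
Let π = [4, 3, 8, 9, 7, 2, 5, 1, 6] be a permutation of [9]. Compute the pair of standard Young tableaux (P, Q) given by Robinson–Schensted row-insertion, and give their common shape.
P = [1, 5, 6] / [2, 7, 9] / [3, 8] / [4];  Q = [1, 3, 4] / [2, 5, 9] / [6, 7] / [8];  common shape = (3, 3, 2, 1)

Row-insert the values π_1, π_2, … into P one at a time, bumping the leftmost entry strictly greater than the inserted value down to the next row. The recording tableau Q records, in position (i, j), the step at which that cell was added to P.
  Insert 4 (step 1): P = [4];  Q = [1]
  Insert 3 (step 2): P = [3] / [4];  Q = [1] / [2]
  Insert 8 (step 3): P = [3, 8] / [4];  Q = [1, 3] / [2]
  Insert 9 (step 4): P = [3, 8, 9] / [4];  Q = [1, 3, 4] / [2]
  Insert 7 (step 5): P = [3, 7, 9] / [4, 8];  Q = [1, 3, 4] / [2, 5]
  Insert 2 (step 6): P = [2, 7, 9] / [3, 8] / [4];  Q = [1, 3, 4] / [2, 5] / [6]
  Insert 5 (step 7): P = [2, 5, 9] / [3, 7] / [4, 8];  Q = [1, 3, 4] / [2, 5] / [6, 7]
  Insert 1 (step 8): P = [1, 5, 9] / [2, 7] / [3, 8] / [4];  Q = [1, 3, 4] / [2, 5] / [6, 7] / [8]
  Insert 6 (step 9): P = [1, 5, 6] / [2, 7, 9] / [3, 8] / [4];  Q = [1, 3, 4] / [2, 5, 9] / [6, 7] / [8]
Final shape: (3, 3, 2, 1).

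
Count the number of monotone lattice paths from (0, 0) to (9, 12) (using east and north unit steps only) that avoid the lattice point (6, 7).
Number of paths = 197834

Total paths from (0, 0) to (9, 12): C(21, 9) = 293930. Paths through (6, 7): (paths (0, 0) → (6, 7)) × (paths (6, 7) → (9, 12)) = C(13, 6) · C(8, 3) = 1716 · 56 = 96096. Avoidance count = 293930 − 96096 = 197834.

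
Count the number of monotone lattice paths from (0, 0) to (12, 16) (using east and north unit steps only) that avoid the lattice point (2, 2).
Number of paths = 18654219

Total paths from (0, 0) to (12, 16): C(28, 12) = 30421755. Paths through (2, 2): (paths (0, 0) → (2, 2)) × (paths (2, 2) → (12, 16)) = C(4, 2) · C(24, 10) = 6 · 1961256 = 11767536. Avoidance count = 30421755 − 11767536 = 18654219.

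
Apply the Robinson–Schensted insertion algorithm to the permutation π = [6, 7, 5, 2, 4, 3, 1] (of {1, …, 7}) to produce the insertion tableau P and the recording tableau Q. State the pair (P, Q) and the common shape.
P = [1, 3] / [2, 7] / [4] / [5] / [6];  Q = [1, 2] / [3, 5] / [4] / [6] / [7];  common shape = (2, 2, 1, 1, 1)

Row-insert the values π_1, π_2, … into P one at a time, bumping the leftmost entry strictly greater than the inserted value down to the next row. The recording tableau Q records, in position (i, j), the step at which that cell was added to P.
  Insert 6 (step 1): P = [6];  Q = [1]
  Insert 7 (step 2): P = [6, 7];  Q = [1, 2]
  Insert 5 (step 3): P = [5, 7] / [6];  Q = [1, 2] / [3]
  Insert 2 (step 4): P = [2, 7] / [5] / [6];  Q = [1, 2] / [3] / [4]
  Insert 4 (step 5): P = [2, 4] / [5, 7] / [6];  Q = [1, 2] / [3, 5] / [4]
  Insert 3 (step 6): P = [2, 3] / [4, 7] / [5] / [6];  Q = [1, 2] / [3, 5] / [4] / [6]
  Insert 1 (step 7): P = [1, 3] / [2, 7] / [4] / [5] / [6];  Q = [1, 2] / [3, 5] / [4] / [6] / [7]
Final shape: (2, 2, 1, 1, 1).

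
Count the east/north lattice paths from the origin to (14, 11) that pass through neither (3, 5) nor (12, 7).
Number of paths = 3054724

Inclusion–exclusion. Total paths: C(25, 14) = 4457400. Through P₁: C(8, 3)·C(17, 11) = 693056. Through P₂: C(19, 12)·C(6, 2) = 755820. Since P₁ is strictly southwest of P₂, a monotone path through both must visit P₁ then P₂; paths through both = C(8, 3)·C(11, 9)·C(6, 2) = 46200. Avoid both = 4457400 − 693056 − 755820 + 46200 = 3054724.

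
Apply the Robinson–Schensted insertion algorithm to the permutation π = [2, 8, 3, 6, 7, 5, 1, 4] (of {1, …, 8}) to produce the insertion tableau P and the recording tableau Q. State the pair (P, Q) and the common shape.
P = [1, 3, 4, 7] / [2, 5] / [6] / [8];  Q = [1, 2, 4, 5] / [3, 8] / [6] / [7];  common shape = (4, 2, 1, 1)

Row-insert the values π_1, π_2, … into P one at a time, bumping the leftmost entry strictly greater than the inserted value down to the next row. The recording tableau Q records, in position (i, j), the step at which that cell was added to P.
  Insert 2 (step 1): P = [2];  Q = [1]
  Insert 8 (step 2): P = [2, 8];  Q = [1, 2]
  Insert 3 (step 3): P = [2, 3] / [8];  Q = [1, 2] / [3]
  Insert 6 (step 4): P = [2, 3, 6] / [8];  Q = [1, 2, 4] / [3]
  Insert 7 (step 5): P = [2, 3, 6, 7] / [8];  Q = [1, 2, 4, 5] / [3]
  Insert 5 (step 6): P = [2, 3, 5, 7] / [6] / [8];  Q = [1, 2, 4, 5] / [3] / [6]
  Insert 1 (step 7): P = [1, 3, 5, 7] / [2] / [6] / [8];  Q = [1, 2, 4, 5] / [3] / [6] / [7]
  Insert 4 (step 8): P = [1, 3, 4, 7] / [2, 5] / [6] / [8];  Q = [1, 2, 4, 5] / [3, 8] / [6] / [7]
Final shape: (4, 2, 1, 1).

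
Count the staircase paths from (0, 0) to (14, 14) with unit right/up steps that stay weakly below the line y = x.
C_14 = 2674440

These NE paths below the diagonal are counted by the Catalan number C_n = (1/(n + 1)) · C(2n, n). For n = 14: C_14 = (1/15) · C(28, 14) = 40116600/15 = 2674440.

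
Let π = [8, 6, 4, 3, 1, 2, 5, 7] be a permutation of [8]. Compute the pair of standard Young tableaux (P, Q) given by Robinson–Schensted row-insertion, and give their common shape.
P = [1, 2, 5, 7] / [3] / [4] / [6] / [8];  Q = [1, 6, 7, 8] / [2] / [3] / [4] / [5];  common shape = (4, 1, 1, 1, 1)

Row-insert the values π_1, π_2, … into P one at a time, bumping the leftmost entry strictly greater than the inserted value down to the next row. The recording tableau Q records, in position (i, j), the step at which that cell was added to P.
  Insert 8 (step 1): P = [8];  Q = [1]
  Insert 6 (step 2): P = [6] / [8];  Q = [1] / [2]
  Insert 4 (step 3): P = [4] / [6] / [8];  Q = [1] / [2] / [3]
  Insert 3 (step 4): P = [3] / [4] / [6] / [8];  Q = [1] / [2] / [3] / [4]
  Insert 1 (step 5): P = [1] / [3] / [4] / [6] / [8];  Q = [1] / [2] / [3] / [4] / [5]
  Insert 2 (step 6): P = [1, 2] / [3] / [4] / [6] / [8];  Q = [1, 6] / [2] / [3] / [4] / [5]
  Insert 5 (step 7): P = [1, 2, 5] / [3] / [4] / [6] / [8];  Q = [1, 6, 7] / [2] / [3] / [4] / [5]
  Insert 7 (step 8): P = [1, 2, 5, 7] / [3] / [4] / [6] / [8];  Q = [1, 6, 7, 8] / [2] / [3] / [4] / [5]
Final shape: (4, 1, 1, 1, 1).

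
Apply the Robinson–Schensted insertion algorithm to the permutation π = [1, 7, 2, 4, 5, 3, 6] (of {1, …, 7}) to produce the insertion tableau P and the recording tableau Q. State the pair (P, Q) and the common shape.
P = [1, 2, 3, 5, 6] / [4] / [7];  Q = [1, 2, 4, 5, 7] / [3] / [6];  common shape = (5, 1, 1)

Row-insert the values π_1, π_2, … into P one at a time, bumping the leftmost entry strictly greater than the inserted value down to the next row. The recording tableau Q records, in position (i, j), the step at which that cell was added to P.
  Insert 1 (step 1): P = [1];  Q = [1]
  Insert 7 (step 2): P = [1, 7];  Q = [1, 2]
  Insert 2 (step 3): P = [1, 2] / [7];  Q = [1, 2] / [3]
  Insert 4 (step 4): P = [1, 2, 4] / [7];  Q = [1, 2, 4] / [3]
  Insert 5 (step 5): P = [1, 2, 4, 5] / [7];  Q = [1, 2, 4, 5] / [3]
  Insert 3 (step 6): P = [1, 2, 3, 5] / [4] / [7];  Q = [1, 2, 4, 5] / [3] / [6]
  Insert 6 (step 7): P = [1, 2, 3, 5, 6] / [4] / [7];  Q = [1, 2, 4, 5, 7] / [3] / [6]
Final shape: (5, 1, 1).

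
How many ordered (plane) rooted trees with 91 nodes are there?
C_90 = 1000134600800354781929399250536541864362461089950800

These ordered rooted trees are counted by the Catalan number C_n = (1/(n + 1)) · C(2n, n). For n = 90: C_90 = (1/91) · C(180, 90) = 91012248672832285155575331798825309656983959185522800/91 = 1000134600800354781929399250536541864362461089950800.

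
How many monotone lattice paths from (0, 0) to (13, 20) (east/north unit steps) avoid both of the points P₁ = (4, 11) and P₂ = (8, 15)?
Number of paths = 407319612

Inclusion–exclusion. Total paths: C(33, 13) = 573166440. Through P₁: C(15, 4)·C(18, 9) = 66366300. Through P₂: C(23, 8)·C(10, 5) = 123559128. Since P₁ is strictly southwest of P₂, a monotone path through both must visit P₁ then P₂; paths through both = C(15, 4)·C(8, 4)·C(10, 5) = 24078600. Avoid both = 573166440 − 66366300 − 123559128 + 24078600 = 407319612.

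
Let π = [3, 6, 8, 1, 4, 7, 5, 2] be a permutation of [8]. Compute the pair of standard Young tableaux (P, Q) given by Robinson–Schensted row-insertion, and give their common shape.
P = [1, 2, 5] / [3, 4, 7] / [6] / [8];  Q = [1, 2, 3] / [4, 5, 6] / [7] / [8];  common shape = (3, 3, 1, 1)

Row-insert the values π_1, π_2, … into P one at a time, bumping the leftmost entry strictly greater than the inserted value down to the next row. The recording tableau Q records, in position (i, j), the step at which that cell was added to P.
  Insert 3 (step 1): P = [3];  Q = [1]
  Insert 6 (step 2): P = [3, 6];  Q = [1, 2]
  Insert 8 (step 3): P = [3, 6, 8];  Q = [1, 2, 3]
  Insert 1 (step 4): P = [1, 6, 8] / [3];  Q = [1, 2, 3] / [4]
  Insert 4 (step 5): P = [1, 4, 8] / [3, 6];  Q = [1, 2, 3] / [4, 5]
  Insert 7 (step 6): P = [1, 4, 7] / [3, 6, 8];  Q = [1, 2, 3] / [4, 5, 6]
  Insert 5 (step 7): P = [1, 4, 5] / [3, 6, 7] / [8];  Q = [1, 2, 3] / [4, 5, 6] / [7]
  Insert 2 (step 8): P = [1, 2, 5] / [3, 4, 7] / [6] / [8];  Q = [1, 2, 3] / [4, 5, 6] / [7] / [8]
Final shape: (3, 3, 1, 1).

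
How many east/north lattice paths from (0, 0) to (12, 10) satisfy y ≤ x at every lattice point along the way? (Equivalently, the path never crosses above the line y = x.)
Number of paths = 149226

By the reflection principle (André's argument), the number of monotone paths to (12, 10) with n ≤ m that never go above y = x is C(22, 12) − C(22, 13) = 646646 − 497420 = 149226.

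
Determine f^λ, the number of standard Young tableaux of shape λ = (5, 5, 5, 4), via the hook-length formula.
# SYT of shape (5, 5, 5, 4) = 1662804

Hook-length formula: f^λ = n! / Π hook(c), product over all cells c of the Young diagram. For λ = (5, 5, 5, 4), n = 19 boxes. Hook lengths by row (left-to-right, top-to-bottom): [8, 7, 6, 5, 3]; [7, 6, 5, 4, 2]; [6, 5, 4, 3, 1]; [4, 3, 2, 1]. Product of hooks = 73156608000. So f^λ = 19! / 73156608000 = 121645100408832000 / 73156608000 = 1662804.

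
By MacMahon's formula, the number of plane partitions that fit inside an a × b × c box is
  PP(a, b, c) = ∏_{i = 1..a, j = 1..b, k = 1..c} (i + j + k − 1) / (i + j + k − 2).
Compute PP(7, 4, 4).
PP(7, 4, 4) = 44537922

Evaluate the triple product over i = 1..7, j = 1..4, k = 1..4. The factors are (2/1) · (3/2) · (4/3) · (5/4) · (3/2) · (4/3) · (5/4) · (6/5) · … (112 factors total). The numerators and denominators telescope so the product is an integer; carrying out the multiplication exactly gives PP(7, 4, 4) = 44537922.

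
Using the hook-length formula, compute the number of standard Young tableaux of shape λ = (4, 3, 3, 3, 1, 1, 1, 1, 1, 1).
# SYT of shape (4, 3, 3, 3, 1, 1, 1, 1, 1, 1) = 3038784

Hook-length formula: f^λ = n! / Π hook(c), product over all cells c of the Young diagram. For λ = (4, 3, 3, 3, 1, 1, 1, 1, 1, 1), n = 19 boxes. Hook lengths by row (left-to-right, top-to-bottom): [13, 6, 5, 1]; [11, 4, 3]; [10, 3, 2]; [9, 2, 1]; [6]; [5]; [4]; [3]; [2]; [1]. Product of hooks = 40030848000. So f^λ = 19! / 40030848000 = 121645100408832000 / 40030848000 = 3038784.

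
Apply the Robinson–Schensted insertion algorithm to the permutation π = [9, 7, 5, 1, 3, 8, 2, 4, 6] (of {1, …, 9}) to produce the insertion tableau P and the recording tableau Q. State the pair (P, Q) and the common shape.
P = [1, 2, 4, 6] / [3, 8] / [5] / [7] / [9];  Q = [1, 5, 6, 9] / [2, 8] / [3] / [4] / [7];  common shape = (4, 2, 1, 1, 1)

Row-insert the values π_1, π_2, … into P one at a time, bumping the leftmost entry strictly greater than the inserted value down to the next row. The recording tableau Q records, in position (i, j), the step at which that cell was added to P.
  Insert 9 (step 1): P = [9];  Q = [1]
  Insert 7 (step 2): P = [7] / [9];  Q = [1] / [2]
  Insert 5 (step 3): P = [5] / [7] / [9];  Q = [1] / [2] / [3]
  Insert 1 (step 4): P = [1] / [5] / [7] / [9];  Q = [1] / [2] / [3] / [4]
  Insert 3 (step 5): P = [1, 3] / [5] / [7] / [9];  Q = [1, 5] / [2] / [3] / [4]
  Insert 8 (step 6): P = [1, 3, 8] / [5] / [7] / [9];  Q = [1, 5, 6] / [2] / [3] / [4]
  Insert 2 (step 7): P = [1, 2, 8] / [3] / [5] / [7] / [9];  Q = [1, 5, 6] / [2] / [3] / [4] / [7]
  Insert 4 (step 8): P = [1, 2, 4] / [3, 8] / [5] / [7] / [9];  Q = [1, 5, 6] / [2, 8] / [3] / [4] / [7]
  Insert 6 (step 9): P = [1, 2, 4, 6] / [3, 8] / [5] / [7] / [9];  Q = [1, 5, 6, 9] / [2, 8] / [3] / [4] / [7]
Final shape: (4, 2, 1, 1, 1).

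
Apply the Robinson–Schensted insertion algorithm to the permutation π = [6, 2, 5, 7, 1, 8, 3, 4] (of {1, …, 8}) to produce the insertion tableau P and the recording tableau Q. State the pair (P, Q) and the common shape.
P = [1, 3, 4, 8] / [2, 5, 7] / [6];  Q = [1, 3, 4, 6] / [2, 7, 8] / [5];  common shape = (4, 3, 1)

Row-insert the values π_1, π_2, … into P one at a time, bumping the leftmost entry strictly greater than the inserted value down to the next row. The recording tableau Q records, in position (i, j), the step at which that cell was added to P.
  Insert 6 (step 1): P = [6];  Q = [1]
  Insert 2 (step 2): P = [2] / [6];  Q = [1] / [2]
  Insert 5 (step 3): P = [2, 5] / [6];  Q = [1, 3] / [2]
  Insert 7 (step 4): P = [2, 5, 7] / [6];  Q = [1, 3, 4] / [2]
  Insert 1 (step 5): P = [1, 5, 7] / [2] / [6];  Q = [1, 3, 4] / [2] / [5]
  Insert 8 (step 6): P = [1, 5, 7, 8] / [2] / [6];  Q = [1, 3, 4, 6] / [2] / [5]
  Insert 3 (step 7): P = [1, 3, 7, 8] / [2, 5] / [6];  Q = [1, 3, 4, 6] / [2, 7] / [5]
  Insert 4 (step 8): P = [1, 3, 4, 8] / [2, 5, 7] / [6];  Q = [1, 3, 4, 6] / [2, 7, 8] / [5]
Final shape: (4, 3, 1).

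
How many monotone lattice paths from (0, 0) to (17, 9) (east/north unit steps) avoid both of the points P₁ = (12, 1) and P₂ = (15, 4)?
Number of paths = 3031883

Inclusion–exclusion. Total paths: C(26, 17) = 3124550. Through P₁: C(13, 12)·C(13, 5) = 16731. Through P₂: C(19, 15)·C(7, 2) = 81396. Since P₁ is strictly southwest of P₂, a monotone path through both must visit P₁ then P₂; paths through both = C(13, 12)·C(6, 3)·C(7, 2) = 5460. Avoid both = 3124550 − 16731 − 81396 + 5460 = 3031883.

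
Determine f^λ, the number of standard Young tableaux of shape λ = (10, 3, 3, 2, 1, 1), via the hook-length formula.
# SYT of shape (10, 3, 3, 2, 1, 1) = 33256080

Hook-length formula: f^λ = n! / Π hook(c), product over all cells c of the Young diagram. For λ = (10, 3, 3, 2, 1, 1), n = 20 boxes. Hook lengths by row (left-to-right, top-to-bottom): [15, 12, 10, 7, 6, 5, 4, 3, 2, 1]; [7, 4, 2]; [6, 3, 1]; [4, 1]; [2]; [1]. Product of hooks = 73156608000. So f^λ = 20! / 73156608000 = 2432902008176640000 / 73156608000 = 33256080.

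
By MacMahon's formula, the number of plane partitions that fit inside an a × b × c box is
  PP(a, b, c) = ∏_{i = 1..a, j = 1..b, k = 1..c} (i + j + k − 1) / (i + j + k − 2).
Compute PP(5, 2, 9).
PP(5, 2, 9) = 1002001

Evaluate the triple product over i = 1..5, j = 1..2, k = 1..9. The factors are (2/1) · (3/2) · (4/3) · (5/4) · (6/5) · (7/6) · (8/7) · (9/8) · … (90 factors total). The numerators and denominators telescope so the product is an integer; carrying out the multiplication exactly gives PP(5, 2, 9) = 1002001.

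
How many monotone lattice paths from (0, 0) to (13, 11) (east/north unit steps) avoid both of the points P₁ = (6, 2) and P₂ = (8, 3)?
Number of paths = 2071577

Inclusion–exclusion. Total paths: C(24, 13) = 2496144. Through P₁: C(8, 6)·C(16, 7) = 320320. Through P₂: C(11, 8)·C(13, 5) = 212355. Since P₁ is strictly southwest of P₂, a monotone path through both must visit P₁ then P₂; paths through both = C(8, 6)·C(3, 2)·C(13, 5) = 108108. Avoid both = 2496144 − 320320 − 212355 + 108108 = 2071577.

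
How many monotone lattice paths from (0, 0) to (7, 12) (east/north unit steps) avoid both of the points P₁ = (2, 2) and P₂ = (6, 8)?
Number of paths = 23655

Inclusion–exclusion. Total paths: C(19, 7) = 50388. Through P₁: C(4, 2)·C(15, 5) = 18018. Through P₂: C(14, 6)·C(5, 1) = 15015. Since P₁ is strictly southwest of P₂, a monotone path through both must visit P₁ then P₂; paths through both = C(4, 2)·C(10, 4)·C(5, 1) = 6300. Avoid both = 50388 − 18018 − 15015 + 6300 = 23655.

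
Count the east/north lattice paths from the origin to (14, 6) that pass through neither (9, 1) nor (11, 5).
Number of paths = 19368

Inclusion–exclusion. Total paths: C(20, 14) = 38760. Through P₁: C(10, 9)·C(10, 5) = 2520. Through P₂: C(16, 11)·C(4, 3) = 17472. Since P₁ is strictly southwest of P₂, a monotone path through both must visit P₁ then P₂; paths through both = C(10, 9)·C(6, 2)·C(4, 3) = 600. Avoid both = 38760 − 2520 − 17472 + 600 = 19368.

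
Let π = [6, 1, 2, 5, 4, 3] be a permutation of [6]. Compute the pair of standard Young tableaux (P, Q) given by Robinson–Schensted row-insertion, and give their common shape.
P = [1, 2, 3] / [4] / [5] / [6];  Q = [1, 3, 4] / [2] / [5] / [6];  common shape = (3, 1, 1, 1)

Row-insert the values π_1, π_2, … into P one at a time, bumping the leftmost entry strictly greater than the inserted value down to the next row. The recording tableau Q records, in position (i, j), the step at which that cell was added to P.
  Insert 6 (step 1): P = [6];  Q = [1]
  Insert 1 (step 2): P = [1] / [6];  Q = [1] / [2]
  Insert 2 (step 3): P = [1, 2] / [6];  Q = [1, 3] / [2]
  Insert 5 (step 4): P = [1, 2, 5] / [6];  Q = [1, 3, 4] / [2]
  Insert 4 (step 5): P = [1, 2, 4] / [5] / [6];  Q = [1, 3, 4] / [2] / [5]
  Insert 3 (step 6): P = [1, 2, 3] / [4] / [5] / [6];  Q = [1, 3, 4] / [2] / [5] / [6]
Final shape: (3, 1, 1, 1).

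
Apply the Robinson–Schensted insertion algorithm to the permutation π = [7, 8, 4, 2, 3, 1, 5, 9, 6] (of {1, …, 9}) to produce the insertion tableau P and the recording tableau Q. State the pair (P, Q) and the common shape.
P = [1, 3, 5, 6] / [2, 8, 9] / [4] / [7];  Q = [1, 2, 7, 8] / [3, 5, 9] / [4] / [6];  common shape = (4, 3, 1, 1)

Row-insert the values π_1, π_2, … into P one at a time, bumping the leftmost entry strictly greater than the inserted value down to the next row. The recording tableau Q records, in position (i, j), the step at which that cell was added to P.
  Insert 7 (step 1): P = [7];  Q = [1]
  Insert 8 (step 2): P = [7, 8];  Q = [1, 2]
  Insert 4 (step 3): P = [4, 8] / [7];  Q = [1, 2] / [3]
  Insert 2 (step 4): P = [2, 8] / [4] / [7];  Q = [1, 2] / [3] / [4]
  Insert 3 (step 5): P = [2, 3] / [4, 8] / [7];  Q = [1, 2] / [3, 5] / [4]
  Insert 1 (step 6): P = [1, 3] / [2, 8] / [4] / [7];  Q = [1, 2] / [3, 5] / [4] / [6]
  Insert 5 (step 7): P = [1, 3, 5] / [2, 8] / [4] / [7];  Q = [1, 2, 7] / [3, 5] / [4] / [6]
  Insert 9 (step 8): P = [1, 3, 5, 9] / [2, 8] / [4] / [7];  Q = [1, 2, 7, 8] / [3, 5] / [4] / [6]
  Insert 6 (step 9): P = [1, 3, 5, 6] / [2, 8, 9] / [4] / [7];  Q = [1, 2, 7, 8] / [3, 5, 9] / [4] / [6]
Final shape: (4, 3, 1, 1).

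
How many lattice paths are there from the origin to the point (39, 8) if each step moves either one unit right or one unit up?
Number of paths = 314457495

A monotone lattice path from (0, 0) to (39, 8) consists of 39 east steps and 8 north steps in some order, so it is determined by which 39 of the 47 steps are east. The count is C(47, 39) = 314457495.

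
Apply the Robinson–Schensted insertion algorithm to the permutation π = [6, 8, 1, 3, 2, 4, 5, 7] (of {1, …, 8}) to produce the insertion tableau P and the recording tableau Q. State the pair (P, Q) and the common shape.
P = [1, 2, 4, 5, 7] / [3, 8] / [6];  Q = [1, 2, 6, 7, 8] / [3, 4] / [5];  common shape = (5, 2, 1)

Row-insert the values π_1, π_2, … into P one at a time, bumping the leftmost entry strictly greater than the inserted value down to the next row. The recording tableau Q records, in position (i, j), the step at which that cell was added to P.
  Insert 6 (step 1): P = [6];  Q = [1]
  Insert 8 (step 2): P = [6, 8];  Q = [1, 2]
  Insert 1 (step 3): P = [1, 8] / [6];  Q = [1, 2] / [3]
  Insert 3 (step 4): P = [1, 3] / [6, 8];  Q = [1, 2] / [3, 4]
  Insert 2 (step 5): P = [1, 2] / [3, 8] / [6];  Q = [1, 2] / [3, 4] / [5]
  Insert 4 (step 6): P = [1, 2, 4] / [3, 8] / [6];  Q = [1, 2, 6] / [3, 4] / [5]
  Insert 5 (step 7): P = [1, 2, 4, 5] / [3, 8] / [6];  Q = [1, 2, 6, 7] / [3, 4] / [5]
  Insert 7 (step 8): P = [1, 2, 4, 5, 7] / [3, 8] / [6];  Q = [1, 2, 6, 7, 8] / [3, 4] / [5]
Final shape: (5, 2, 1).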